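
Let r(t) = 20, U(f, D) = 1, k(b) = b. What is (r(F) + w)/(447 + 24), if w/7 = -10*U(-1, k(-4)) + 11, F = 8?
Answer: 9/157 ≈ 0.057325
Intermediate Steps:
w = 7 (w = 7*(-10*1 + 11) = 7*(-10 + 11) = 7*1 = 7)
(r(F) + w)/(447 + 24) = (20 + 7)/(447 + 24) = 27/471 = 27*(1/471) = 9/157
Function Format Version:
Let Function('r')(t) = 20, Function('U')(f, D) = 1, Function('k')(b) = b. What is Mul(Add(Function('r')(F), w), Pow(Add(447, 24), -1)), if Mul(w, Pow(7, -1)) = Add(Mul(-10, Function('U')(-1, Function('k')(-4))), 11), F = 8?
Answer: Rational(9, 157) ≈ 0.057325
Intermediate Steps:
w = 7 (w = Mul(7, Add(Mul(-10, 1), 11)) = Mul(7, Add(-10, 11)) = Mul(7, 1) = 7)
Mul(Add(Function('r')(F), w), Pow(Add(447, 24), -1)) = Mul(Add(20, 7), Pow(Add(447, 24), -1)) = Mul(27, Pow(471, -1)) = Mul(27, Rational(1, 471)) = Rational(9, 157)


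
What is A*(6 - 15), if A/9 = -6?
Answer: 486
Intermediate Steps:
A = -54 (A = 9*(-6) = -54)
A*(6 - 15) = -54*(6 - 15) = -54*(-9) = 486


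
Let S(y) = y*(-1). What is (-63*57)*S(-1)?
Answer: -3591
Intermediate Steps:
S(y) = -y
(-63*57)*S(-1) = (-63*57)*(-1*(-1)) = -3591*1 = -3591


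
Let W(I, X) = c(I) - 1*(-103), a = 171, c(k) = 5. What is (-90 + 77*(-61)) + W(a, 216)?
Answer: -4679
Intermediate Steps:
W(I, X) = 108 (W(I, X) = 5 - 1*(-103) = 5 + 103 = 108)
(-90 + 77*(-61)) + W(a, 216) = (-90 + 77*(-61)) + 108 = (-90 - 4697) + 108 = -4787 + 108 = -4679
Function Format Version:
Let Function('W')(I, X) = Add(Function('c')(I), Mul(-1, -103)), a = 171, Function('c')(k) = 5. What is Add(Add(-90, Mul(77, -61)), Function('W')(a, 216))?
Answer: -4679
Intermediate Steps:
Function('W')(I, X) = 108 (Function('W')(I, X) = Add(5, Mul(-1, -103)) = Add(5, 103) = 108)
Add(Add(-90, Mul(77, -61)), Function('W')(a, 216)) = Add(Add(-90, Mul(77, -61)), 108) = Add(Add(-90, -4697), 108) = Add(-4787, 108) = -4679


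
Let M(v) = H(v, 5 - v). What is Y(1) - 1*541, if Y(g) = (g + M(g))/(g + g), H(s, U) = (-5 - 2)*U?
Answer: -1109/2 ≈ -554.50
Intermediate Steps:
H(s, U) = -7*U
M(v) = -35 + 7*v (M(v) = -7*(5 - v) = -35 + 7*v)
Y(g) = (-35 + 8*g)/(2*g) (Y(g) = (g + (-35 + 7*g))/(g + g) = (-35 + 8*g)/((2*g)) = (-35 + 8*g)*(1/(2*g)) = (-35 + 8*g)/(2*g))
Y(1) - 1*541 = (4 - 35/2/1) - 1*541 = (4 - 35/2*1) - 541 = (4 - 35/2) - 541 = -27/2 - 541 = -1109/2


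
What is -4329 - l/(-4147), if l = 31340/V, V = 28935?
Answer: -103890318413/23998689 ≈ -4329.0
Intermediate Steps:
l = 6268/5787 (l = 31340/28935 = 31340*(1/28935) = 6268/5787 ≈ 1.0831)
-4329 - l/(-4147) = -4329 - 6268/(5787*(-4147)) = -4329 - 6268*(-1)/(5787*4147) = -4329 - 1*(-6268/23998689) = -4329 + 6268/23998689 = -103890318413/23998689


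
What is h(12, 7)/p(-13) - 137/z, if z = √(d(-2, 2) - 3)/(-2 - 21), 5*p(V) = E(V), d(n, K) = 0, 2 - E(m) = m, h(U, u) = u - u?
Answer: -3151*I*√3/3 ≈ -1819.2*I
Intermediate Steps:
h(U, u) = 0
E(m) = 2 - m
p(V) = ⅖ - V/5 (p(V) = (2 - V)/5 = ⅖ - V/5)
z = -I*√3/23 (z = √(0 - 3)/(-2 - 21) = √(-3)/(-23) = -I*√3/23 ≈ -0.075307*I)
h(12, 7)/p(-13) - 137/z = 0/(⅖ - ⅕*(-13)) - 137*23*I*√3/3 = 0/(⅖ + 13/5) - 3151*I*√3/3 = 0/3 - 3151*I*√3/3 = 0*(⅓) - 3151*I*√3/3 = 0 - 3151*I*√3/3 = -3151*I*√3/3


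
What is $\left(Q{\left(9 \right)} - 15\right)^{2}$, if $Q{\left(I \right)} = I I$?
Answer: $4356$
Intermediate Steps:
$Q{\left(I \right)} = I^{2}$
$\left(Q{\left(9 \right)} - 15\right)^{2} = \left(9^{2} - 15\right)^{2} = \left(81 - 15\right)^{2} = 66^{2} = 4356$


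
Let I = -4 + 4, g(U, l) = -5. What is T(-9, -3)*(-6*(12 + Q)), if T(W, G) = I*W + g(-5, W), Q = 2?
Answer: 420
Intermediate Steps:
I = 0
T(W, G) = -5 (T(W, G) = 0*W - 5 = 0 - 5 = -5)
T(-9, -3)*(-6*(12 + Q)) = -(-30)*(12 + 2) = -(-30)*14 = -5*(-84) = 420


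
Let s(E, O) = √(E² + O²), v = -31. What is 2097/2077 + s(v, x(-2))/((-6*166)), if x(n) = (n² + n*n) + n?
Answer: 2097/2077 - √997/996 ≈ 0.97793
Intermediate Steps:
x(n) = n + 2*n² (x(n) = (n² + n²) + n = 2*n² + n = n + 2*n²)
2097/2077 + s(v, x(-2))/((-6*166)) = 2097/2077 + √((-31)² + (-2*(1 + 2*(-2)))²)/((-6*166)) = 2097*(1/2077) + √(961 + (-2*(1 - 4))²)/(-996) = 2097/2077 + √(961 + (-2*(-3))²)*(-1/996) = 2097/2077 + √(961 + 6²)*(-1/996) = 2097/2077 + √(961 + 36)*(-1/996) = 2097/2077 + √997*(-1/996) = 2097/2077 - √997/996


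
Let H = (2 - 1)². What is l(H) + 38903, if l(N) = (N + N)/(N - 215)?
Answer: 4162620/107 ≈ 38903.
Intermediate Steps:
H = 1 (H = 1² = 1)
l(N) = 2*N/(-215 + N) (l(N) = (2*N)/(-215 + N) = 2*N/(-215 + N))
l(H) + 38903 = 2*1/(-215 + 1) + 38903 = 2*1/(-214) + 38903 = 2*1*(-1/214) + 38903 = -1/107 + 38903 = 4162620/107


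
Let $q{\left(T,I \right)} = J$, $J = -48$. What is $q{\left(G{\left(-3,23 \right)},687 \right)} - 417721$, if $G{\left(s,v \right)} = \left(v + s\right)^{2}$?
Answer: $-417769$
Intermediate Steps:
$G{\left(s,v \right)} = \left(s + v\right)^{2}$
$q{\left(T,I \right)} = -48$
$q{\left(G{\left(-3,23 \right)},687 \right)} - 417721 = -48 - 417721 = -417769$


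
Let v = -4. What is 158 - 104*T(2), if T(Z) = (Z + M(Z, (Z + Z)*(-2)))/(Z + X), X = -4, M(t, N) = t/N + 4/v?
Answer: 197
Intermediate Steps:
M(t, N) = -1 + t/N (M(t, N) = t/N + 4/(-4) = t/N + 4*(-¼) = t/N - 1 = -1 + t/N)
T(Z) = (-5/4 + Z)/(-4 + Z) (T(Z) = (Z + (Z - (Z + Z)*(-2))/(((Z + Z)*(-2))))/(Z - 4) = (Z + (Z - 2*Z*(-2))/(((2*Z)*(-2))))/(-4 + Z) = (Z + (Z - (-4)*Z)/((-4*Z)))/(-4 + Z) = (Z + (-1/(4*Z))*(Z + 4*Z))/(-4 + Z) = (Z + (-1/(4*Z))*(5*Z))/(-4 + Z) = (Z - 5/4)/(-4 + Z) = (-5/4 + Z)/(-4 + Z))
158 - 104*T(2) = 158 - 104*(-5/4 + 2)/(-4 + 2) = 158 - 104*3/((-2)*4) = 158 - (-52)*3/4 = 158 - 104*(-3/8) = 158 + 39 = 197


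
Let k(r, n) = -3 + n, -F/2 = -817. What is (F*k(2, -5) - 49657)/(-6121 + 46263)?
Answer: -62729/40142 ≈ -1.5627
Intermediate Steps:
F = 1634 (F = -2*(-817) = 1634)
(F*k(2, -5) - 49657)/(-6121 + 46263) = (1634*(-3 - 5) - 49657)/(-6121 + 46263) = (1634*(-8) - 49657)/40142 = (-13072 - 49657)*(1/40142) = -62729*1/40142 = -62729/40142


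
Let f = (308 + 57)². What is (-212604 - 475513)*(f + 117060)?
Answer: -172225363345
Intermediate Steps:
f = 133225 (f = 365² = 133225)
(-212604 - 475513)*(f + 117060) = (-212604 - 475513)*(133225 + 117060) = -688117*250285 = -172225363345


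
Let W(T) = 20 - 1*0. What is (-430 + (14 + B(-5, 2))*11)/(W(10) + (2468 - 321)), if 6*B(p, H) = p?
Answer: -1711/13002 ≈ -0.13160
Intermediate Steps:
B(p, H) = p/6
W(T) = 20 (W(T) = 20 + 0 = 20)
(-430 + (14 + B(-5, 2))*11)/(W(10) + (2468 - 321)) = (-430 + (14 + (⅙)*(-5))*11)/(20 + (2468 - 321)) = (-430 + (14 - ⅚)*11)/(20 + 2147) = (-430 + (79/6)*11)/2167 = (-430 + 869/6)*(1/2167) = -1711/6*1/2167 = -1711/13002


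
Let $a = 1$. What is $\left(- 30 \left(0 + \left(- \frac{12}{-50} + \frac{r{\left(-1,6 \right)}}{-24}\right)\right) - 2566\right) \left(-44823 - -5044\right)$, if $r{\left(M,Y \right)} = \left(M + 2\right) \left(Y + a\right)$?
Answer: $\frac{2040225131}{20} \approx 1.0201 \cdot 10^{8}$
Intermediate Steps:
$r{\left(M,Y \right)} = \left(1 + Y\right) \left(2 + M\right)$ ($r{\left(M,Y \right)} = \left(M + 2\right) \left(Y + 1\right) = \left(2 + M\right) \left(1 + Y\right) = \left(1 + Y\right) \left(2 + M\right)$)
$\left(- 30 \left(0 + \left(- \frac{12}{-50} + \frac{r{\left(-1,6 \right)}}{-24}\right)\right) - 2566\right) \left(-44823 - -5044\right) = \left(- 30 \left(0 + \left(- \frac{12}{-50} + \frac{2 - 1 + 2 \cdot 6 - 6}{-24}\right)\right) - 2566\right) \left(-44823 - -5044\right) = \left(- 30 \left(0 + \left(\left(-12\right) \left(- \frac{1}{50}\right) + \left(2 - 1 + 12 - 6\right) \left(- \frac{1}{24}\right)\right)\right) - 2566\right) \left(-44823 + 5044\right) = \left(- 30 \left(0 + \left(\frac{6}{25} + 7 \left(- \frac{1}{24}\right)\right)\right) - 2566\right) \left(-39779\right) = \left(- 30 \left(0 + \left(\frac{6}{25} - \frac{7}{24}\right)\right) - 2566\right) \left(-39779\right) = \left(- 30 \left(0 - \frac{31}{600}\right) - 2566\right) \left(-39779\right) = \left(\left(-30\right) \left(- \frac{31}{600}\right) - 2566\right) \left(-39779\right) = \left(\frac{31}{20} - 2566\right) \left(-39779\right) = \left(- \frac{51289}{20}\right) \left(-39779\right) = \frac{2040225131}{20}$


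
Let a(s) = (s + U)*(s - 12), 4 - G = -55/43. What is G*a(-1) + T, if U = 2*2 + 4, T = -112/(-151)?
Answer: -3114391/6493 ≈ -479.65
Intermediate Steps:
G = 227/43 (G = 4 - (-55)/43 = 4 - 1*(-55/43) = 4 + 55/43 = 227/43 ≈ 5.2791)
T = 112/151 (T = -112*(-1/151) = 112/151 ≈ 0.74172)
U = 8 (U = 4 + 4 = 8)
a(s) = (-12 + s)*(8 + s) (a(s) = (s + 8)*(s - 12) = (8 + s)*(-12 + s) = (-12 + s)*(8 + s))
G*a(-1) + T = 227*(-96 + (-1)² - 4*(-1))/43 + 112/151 = 227*(-96 + 1 + 4)/43 + 112/151 = (227/43)*(-91) + 112/151 = -20657/43 + 112/151 = -3114391/6493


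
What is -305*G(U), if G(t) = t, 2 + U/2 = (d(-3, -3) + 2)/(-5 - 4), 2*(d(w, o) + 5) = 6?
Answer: 1220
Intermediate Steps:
d(w, o) = -2 (d(w, o) = -5 + (1/2)*6 = -5 + 3 = -2)
U = -4 (U = -4 + 2*((-2 + 2)/(-5 - 4)) = -4 + 2*(0/(-9)) = -4 + 2*(0*(-1/9)) = -4 + 2*0 = -4 + 0 = -4)
-305*G(U) = -305*(-4) = 1220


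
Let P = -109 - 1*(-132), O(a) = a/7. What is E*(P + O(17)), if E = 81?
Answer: 14418/7 ≈ 2059.7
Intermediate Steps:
O(a) = a/7 (O(a) = a*(⅐) = a/7)
P = 23 (P = -109 + 132 = 23)
E*(P + O(17)) = 81*(23 + (⅐)*17) = 81*(23 + 17/7) = 81*(178/7) = 14418/7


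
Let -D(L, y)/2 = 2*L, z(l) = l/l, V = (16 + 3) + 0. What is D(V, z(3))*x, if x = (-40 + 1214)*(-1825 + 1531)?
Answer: 26231856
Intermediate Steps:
V = 19 (V = 19 + 0 = 19)
z(l) = 1
D(L, y) = -4*L
x = -345156 (x = 1174*(-294) = -345156)
D(V, z(3))*x = -4*19*(-345156) = -76*(-345156) = 26231856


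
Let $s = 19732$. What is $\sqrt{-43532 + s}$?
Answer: $10 i \sqrt{238} \approx 154.27 i$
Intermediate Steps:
$\sqrt{-43532 + s} = \sqrt{-43532 + 19732} = \sqrt{-23800} = 10 i \sqrt{238}$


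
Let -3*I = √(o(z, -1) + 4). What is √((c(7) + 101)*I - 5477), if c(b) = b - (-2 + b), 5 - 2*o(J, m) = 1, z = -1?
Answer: √(-49293 - 309*√6)/3 ≈ 74.573*I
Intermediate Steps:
o(J, m) = 2 (o(J, m) = 5/2 - ½*1 = 5/2 - ½ = 2)
c(b) = 2 (c(b) = b + (2 - b) = 2)
I = -√6/3 (I = -√(2 + 4)/3 = -√6/3 ≈ -0.81650)
√((c(7) + 101)*I - 5477) = √((2 + 101)*(-√6/3) - 5477) = √(103*(-√6/3) - 5477) = √(-103*√6/3 - 5477) = √(-5477 - 103*√6/3)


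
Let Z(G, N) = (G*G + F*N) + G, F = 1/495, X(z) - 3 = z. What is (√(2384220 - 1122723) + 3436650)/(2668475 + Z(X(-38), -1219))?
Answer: 850570875/660741478 + 495*√1261497/1321482956 ≈ 1.2877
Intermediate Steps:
X(z) = 3 + z
F = 1/495 ≈ 0.0020202
Z(G, N) = G + G² + N/495 (Z(G, N) = (G*G + N/495) + G = (G² + N/495) + G = G + G² + N/495)
(√(2384220 - 1122723) + 3436650)/(2668475 + Z(X(-38), -1219)) = (√(2384220 - 1122723) + 3436650)/(2668475 + ((3 - 38) + (3 - 38)² + (1/495)*(-1219))) = (√1261497 + 3436650)/(2668475 + (-35 + (-35)² - 1219/495)) = (3436650 + √1261497)/(2668475 + (-35 + 1225 - 1219/495)) = (3436650 + √1261497)/(2668475 + 587831/495) = (3436650 + √1261497)/(1321482956/495) = (3436650 + √1261497)*(495/1321482956) = 850570875/660741478 + 495*√1261497/1321482956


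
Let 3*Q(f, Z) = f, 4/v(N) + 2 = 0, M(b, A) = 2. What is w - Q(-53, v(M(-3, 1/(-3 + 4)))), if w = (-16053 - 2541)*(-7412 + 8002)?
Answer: -32911327/3 ≈ -1.0970e+7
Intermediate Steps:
v(N) = -2 (v(N) = 4/(-2 + 0) = 4/(-2) = 4*(-1/2) = -2)
Q(f, Z) = f/3
w = -10970460 (w = -18594*590 = -10970460)
w - Q(-53, v(M(-3, 1/(-3 + 4)))) = -10970460 - (-53)/3 = -10970460 - 1*(-53/3) = -10970460 + 53/3 = -32911327/3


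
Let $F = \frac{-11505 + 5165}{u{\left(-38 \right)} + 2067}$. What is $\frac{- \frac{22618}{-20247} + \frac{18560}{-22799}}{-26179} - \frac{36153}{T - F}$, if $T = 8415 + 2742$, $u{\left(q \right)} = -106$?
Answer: $- \frac{856747846037017269425}{264472421550565905579} \approx -3.2395$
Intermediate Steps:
$F = - \frac{6340}{1961}$ ($F = \frac{-11505 + 5165}{-106 + 2067} = - \frac{6340}{1961} \approx -3.233$)
$T = 11157$
$\frac{- \frac{22618}{-20247} + \frac{18560}{-22799}}{-26179} - \frac{36153}{T - F} = \frac{- \frac{22618}{-20247} + \frac{18560}{-22799}}{-26179} - \frac{36153}{11157 - - \frac{6340}{1961}} = \left(\left(-22618\right) \left(- \frac{1}{20247}\right) + 18560 \left(- \frac{1}{22799}\right)\right) \left(- \frac{1}{26179}\right) - \frac{36153}{11157 + \frac{6340}{1961}} = \left(\frac{22618}{20247} - \frac{18560}{22799}\right) \left(- \frac{1}{26179}\right) - \frac{36153}{\frac{21885217}{1961}} = \frac{139883462}{461611353} \left(- \frac{1}{26179}\right) - \frac{70896033}{21885217} = - \frac{139883462}{12084523610187} - \frac{70896033}{21885217} = - \frac{856747846037017269425}{264472421550565905579}$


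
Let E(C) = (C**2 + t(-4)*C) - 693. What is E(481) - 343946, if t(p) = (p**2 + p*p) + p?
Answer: -99810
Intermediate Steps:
t(p) = p + 2*p**2 (t(p) = (p**2 + p**2) + p = 2*p**2 + p = p + 2*p**2)
E(C) = -693 + C**2 + 28*C (E(C) = (C**2 + (-4*(1 + 2*(-4)))*C) - 693 = (C**2 + (-4*(1 - 8))*C) - 693 = (C**2 + (-4*(-7))*C) - 693 = (C**2 + 28*C) - 693 = -693 + C**2 + 28*C)
E(481) - 343946 = (-693 + 481**2 + 28*481) - 343946 = (-693 + 231361 + 13468) - 343946 = 244136 - 343946 = -99810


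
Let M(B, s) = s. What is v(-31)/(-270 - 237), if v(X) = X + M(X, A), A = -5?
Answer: 12/169 ≈ 0.071006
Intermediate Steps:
v(X) = -5 + X (v(X) = X - 5 = -5 + X)
v(-31)/(-270 - 237) = (-5 - 31)/(-270 - 237) = -36/(-507) = -1/507*(-36) = 12/169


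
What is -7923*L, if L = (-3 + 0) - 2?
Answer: 39615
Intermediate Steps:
L = -5 (L = -3 - 2 = -5)
-7923*L = -7923*(-5) = 39615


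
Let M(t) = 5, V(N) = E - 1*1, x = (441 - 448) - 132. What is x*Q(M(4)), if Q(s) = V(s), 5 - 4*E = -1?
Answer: -139/2 ≈ -69.500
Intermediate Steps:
E = 3/2 (E = 5/4 - ¼*(-1) = 5/4 + ¼ = 3/2 ≈ 1.5000)
x = -139 (x = -7 - 132 = -139)
V(N) = ½ (V(N) = 3/2 - 1*1 = 3/2 - 1 = ½)
Q(s) = ½
x*Q(M(4)) = -139*½ = -139/2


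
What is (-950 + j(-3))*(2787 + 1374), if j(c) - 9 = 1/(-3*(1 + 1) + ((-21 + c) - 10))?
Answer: -156624201/40 ≈ -3.9156e+6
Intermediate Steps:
j(c) = 9 + 1/(-37 + c) (j(c) = 9 + 1/(-3*(1 + 1) + ((-21 + c) - 10)) = 9 + 1/(-3*2 + (-31 + c)) = 9 + 1/(-6 + (-31 + c)) = 9 + 1/(-37 + c))
(-950 + j(-3))*(2787 + 1374) = (-950 + (-332 + 9*(-3))/(-37 - 3))*(2787 + 1374) = (-950 + (-332 - 27)/(-40))*4161 = (-950 - 1/40*(-359))*4161 = (-950 + 359/40)*4161 = -37641/40*4161 = -156624201/40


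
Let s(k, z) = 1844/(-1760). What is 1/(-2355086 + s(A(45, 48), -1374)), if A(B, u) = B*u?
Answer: -440/1036238301 ≈ -4.2461e-7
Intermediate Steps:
s(k, z) = -461/440 (s(k, z) = 1844*(-1/1760) = -461/440)
1/(-2355086 + s(A(45, 48), -1374)) = 1/(-2355086 - 461/440) = 1/(-1036238301/440) = -440/1036238301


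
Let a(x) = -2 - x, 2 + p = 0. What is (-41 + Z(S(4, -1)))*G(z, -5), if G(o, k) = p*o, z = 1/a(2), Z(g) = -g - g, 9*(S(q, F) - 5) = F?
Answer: -457/18 ≈ -25.389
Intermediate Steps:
p = -2 (p = -2 + 0 = -2)
S(q, F) = 5 + F/9
Z(g) = -2*g
z = -1/4 (z = 1/(-2 - 1*2) = 1/(-2 - 2) = 1/(-4) = -1/4 ≈ -0.25000)
G(o, k) = -2*o
(-41 + Z(S(4, -1)))*G(z, -5) = (-41 - 2*(5 + (1/9)*(-1)))*(-2*(-1/4)) = (-41 - 2*(5 - 1/9))*(1/2) = (-41 - 2*44/9)*(1/2) = (-41 - 88/9)*(1/2) = -457/9*1/2 = -457/18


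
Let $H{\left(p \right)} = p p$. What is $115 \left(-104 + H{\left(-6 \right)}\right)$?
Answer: $-7820$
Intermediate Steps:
$H{\left(p \right)} = p^{2}$
$115 \left(-104 + H{\left(-6 \right)}\right) = 115 \left(-104 + \left(-6\right)^{2}\right) = 115 \left(-104 + 36\right) = 115 \left(-68\right) = -7820$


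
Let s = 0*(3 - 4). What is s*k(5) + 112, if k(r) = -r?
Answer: 112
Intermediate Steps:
s = 0 (s = 0*(-1) = 0)
s*k(5) + 112 = 0*(-1*5) + 112 = 0*(-5) + 112 = 0 + 112 = 112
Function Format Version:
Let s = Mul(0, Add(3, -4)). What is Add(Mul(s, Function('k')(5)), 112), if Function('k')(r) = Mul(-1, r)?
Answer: 112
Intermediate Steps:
s = 0 (s = Mul(0, -1) = 0)
Add(Mul(s, Function('k')(5)), 112) = Add(Mul(0, Mul(-1, 5)), 112) = Add(Mul(0, -5), 112) = Add(0, 112) = 112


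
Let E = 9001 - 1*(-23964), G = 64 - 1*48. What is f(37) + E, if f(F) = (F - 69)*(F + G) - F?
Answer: 31232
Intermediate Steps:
G = 16 (G = 64 - 48 = 16)
f(F) = -F + (-69 + F)*(16 + F) (f(F) = (F - 69)*(F + 16) - F = (-69 + F)*(16 + F) - F = -F + (-69 + F)*(16 + F))
E = 32965 (E = 9001 + 23964 = 32965)
f(37) + E = (-1104 + 37² - 54*37) + 32965 = (-1104 + 1369 - 1998) + 32965 = -1733 + 32965 = 31232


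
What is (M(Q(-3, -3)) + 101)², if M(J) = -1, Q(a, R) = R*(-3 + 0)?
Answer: 10000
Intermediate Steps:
Q(a, R) = -3*R (Q(a, R) = R*(-3) = -3*R)
(M(Q(-3, -3)) + 101)² = (-1 + 101)² = 100² = 10000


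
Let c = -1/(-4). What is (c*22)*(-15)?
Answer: -165/2 ≈ -82.500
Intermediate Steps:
c = ¼ (c = -1*(-¼) = ¼ ≈ 0.25000)
(c*22)*(-15) = ((¼)*22)*(-15) = (11/2)*(-15) = -165/2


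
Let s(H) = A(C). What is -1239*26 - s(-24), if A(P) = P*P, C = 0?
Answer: -32214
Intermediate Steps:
A(P) = P²
s(H) = 0 (s(H) = 0² = 0)
-1239*26 - s(-24) = -1239*26 - 1*0 = -32214 + 0 = -32214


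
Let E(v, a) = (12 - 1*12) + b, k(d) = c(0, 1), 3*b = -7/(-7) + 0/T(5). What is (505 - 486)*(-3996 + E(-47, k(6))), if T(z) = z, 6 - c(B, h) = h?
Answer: -227753/3 ≈ -75918.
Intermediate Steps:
c(B, h) = 6 - h
b = 1/3 (b = (-7/(-7) + 0/5)/3 = (-7*(-1/7) + 0*(1/5))/3 = (1 + 0)/3 = (1/3)*1 = 1/3 ≈ 0.33333)
k(d) = 5 (k(d) = 6 - 1*1 = 6 - 1 = 5)
E(v, a) = 1/3 (E(v, a) = (12 - 1*12) + 1/3 = (12 - 12) + 1/3 = 0 + 1/3 = 1/3)
(505 - 486)*(-3996 + E(-47, k(6))) = (505 - 486)*(-3996 + 1/3) = 19*(-11987/3) = -227753/3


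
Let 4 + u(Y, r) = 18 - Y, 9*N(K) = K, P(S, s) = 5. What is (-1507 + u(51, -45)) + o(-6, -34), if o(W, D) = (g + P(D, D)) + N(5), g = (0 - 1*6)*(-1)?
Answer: -13792/9 ≈ -1532.4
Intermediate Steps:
N(K) = K/9
g = 6 (g = (0 - 6)*(-1) = -6*(-1) = 6)
u(Y, r) = 14 - Y (u(Y, r) = -4 + (18 - Y) = 14 - Y)
o(W, D) = 104/9 (o(W, D) = (6 + 5) + (⅑)*5 = 11 + 5/9 = 104/9)
(-1507 + u(51, -45)) + o(-6, -34) = (-1507 + (14 - 1*51)) + 104/9 = (-1507 + (14 - 51)) + 104/9 = (-1507 - 37) + 104/9 = -1544 + 104/9 = -13792/9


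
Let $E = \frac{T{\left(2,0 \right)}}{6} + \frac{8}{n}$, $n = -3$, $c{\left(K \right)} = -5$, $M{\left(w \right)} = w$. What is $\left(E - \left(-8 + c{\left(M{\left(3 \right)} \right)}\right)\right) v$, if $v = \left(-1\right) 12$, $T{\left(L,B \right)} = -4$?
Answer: $-116$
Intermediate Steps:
$E = - \frac{10}{3}$ ($E = - \frac{4}{6} + \frac{8}{-3} = \left(-4\right) \frac{1}{6} + 8 \left(- \frac{1}{3}\right) = - \frac{2}{3} - \frac{8}{3} = - \frac{10}{3} \approx -3.3333$)
$v = -12$
$\left(E - \left(-8 + c{\left(M{\left(3 \right)} \right)}\right)\right) v = \left(- \frac{10}{3} + \left(8 - -5\right)\right) \left(-12\right) = \left(- \frac{10}{3} + \left(8 + 5\right)\right) \left(-12\right) = \left(- \frac{10}{3} + 13\right) \left(-12\right) = \frac{29}{3} \left(-12\right) = -116$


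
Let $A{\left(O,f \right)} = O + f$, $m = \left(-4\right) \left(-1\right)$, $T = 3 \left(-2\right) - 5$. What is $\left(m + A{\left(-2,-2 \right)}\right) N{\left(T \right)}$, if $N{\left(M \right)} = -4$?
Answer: $0$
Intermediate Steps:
$T = -11$ ($T = -6 - 5 = -11$)
$m = 4$
$\left(m + A{\left(-2,-2 \right)}\right) N{\left(T \right)} = \left(4 - 4\right) \left(-4\right) = 0 \left(-4\right) = 0$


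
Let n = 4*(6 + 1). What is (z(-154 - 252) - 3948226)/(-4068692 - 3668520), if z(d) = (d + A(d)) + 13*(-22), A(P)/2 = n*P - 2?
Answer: 1985829/3868606 ≈ 0.51332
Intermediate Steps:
n = 28 (n = 4*7 = 28)
A(P) = -4 + 56*P (A(P) = 2*(28*P - 2) = 2*(-2 + 28*P) = -4 + 56*P)
z(d) = -290 + 57*d (z(d) = (d + (-4 + 56*d)) + 13*(-22) = (-4 + 57*d) - 286 = -290 + 57*d)
(z(-154 - 252) - 3948226)/(-4068692 - 3668520) = ((-290 + 57*(-154 - 252)) - 3948226)/(-4068692 - 3668520) = ((-290 + 57*(-406)) - 3948226)/(-7737212) = ((-290 - 23142) - 3948226)*(-1/7737212) = (-23432 - 3948226)*(-1/7737212) = -3971658*(-1/7737212) = 1985829/3868606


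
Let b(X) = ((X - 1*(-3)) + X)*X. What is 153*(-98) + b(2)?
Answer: -14980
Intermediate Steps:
b(X) = X*(3 + 2*X) (b(X) = ((X + 3) + X)*X = ((3 + X) + X)*X = (3 + 2*X)*X = X*(3 + 2*X))
153*(-98) + b(2) = 153*(-98) + 2*(3 + 2*2) = -14994 + 2*(3 + 4) = -14994 + 2*7 = -14994 + 14 = -14980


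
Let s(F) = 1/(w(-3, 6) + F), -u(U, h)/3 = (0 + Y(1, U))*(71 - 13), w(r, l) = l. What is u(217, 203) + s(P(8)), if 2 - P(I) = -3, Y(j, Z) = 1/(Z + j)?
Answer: -848/1199 ≈ -0.70726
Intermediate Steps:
u(U, h) = -174/(1 + U) (u(U, h) = -3*(0 + 1/(U + 1))*(71 - 13) = -3*(0 + 1/(1 + U))*58 = -3*58/(1 + U) = -174/(1 + U))
P(I) = 5 (P(I) = 2 - 1*(-3) = 2 + 3 = 5)
s(F) = 1/(6 + F)
u(217, 203) + s(P(8)) = -174/(1 + 217) + 1/(6 + 5) = -174/218 + 1/11 = -174*1/218 + 1/11 = -87/109 + 1/11 = -848/1199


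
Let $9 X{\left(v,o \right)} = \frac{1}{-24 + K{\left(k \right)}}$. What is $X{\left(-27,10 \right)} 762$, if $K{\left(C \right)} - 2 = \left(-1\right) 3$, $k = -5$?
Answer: $- \frac{254}{75} \approx -3.3867$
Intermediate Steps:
$K{\left(C \right)} = -1$ ($K{\left(C \right)} = 2 - 3 = -1$)
$X{\left(v,o \right)} = - \frac{1}{225}$ ($X{\left(v,o \right)} = \frac{1}{9 \left(-24 - 1\right)} = \frac{1}{9 \left(-25\right)} = \frac{1}{9} \left(- \frac{1}{25}\right) = - \frac{1}{225}$)
$X{\left(-27,10 \right)} 762 = \left(- \frac{1}{225}\right) 762 = - \frac{254}{75}$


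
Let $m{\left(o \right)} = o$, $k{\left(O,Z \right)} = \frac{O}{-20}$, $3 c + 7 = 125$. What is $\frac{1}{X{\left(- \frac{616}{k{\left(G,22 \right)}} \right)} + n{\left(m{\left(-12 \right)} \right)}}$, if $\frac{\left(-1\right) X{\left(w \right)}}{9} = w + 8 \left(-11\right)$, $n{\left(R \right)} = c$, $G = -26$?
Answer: $\frac{39}{198742} \approx 0.00019623$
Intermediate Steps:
$c = \frac{118}{3}$ ($c = - \frac{7}{3} + \frac{1}{3} \cdot 125 = - \frac{7}{3} + \frac{125}{3} = \frac{118}{3} \approx 39.333$)
$k{\left(O,Z \right)} = - \frac{O}{20}$ ($k{\left(O,Z \right)} = O \left(- \frac{1}{20}\right) = - \frac{O}{20}$)
$n{\left(R \right)} = \frac{118}{3}$
$X{\left(w \right)} = 792 - 9 w$ ($X{\left(w \right)} = - 9 \left(w + 8 \left(-11\right)\right) = - 9 \left(w - 88\right) = - 9 \left(-88 + w\right) = 792 - 9 w$)
$\frac{1}{X{\left(- \frac{616}{k{\left(G,22 \right)}} \right)} + n{\left(m{\left(-12 \right)} \right)}} = \frac{1}{\left(792 - 9 \left(- \frac{616}{\left(- \frac{1}{20}\right) \left(-26\right)}\right)\right) + \frac{118}{3}} = \frac{1}{\left(792 - 9 \left(- \frac{616}{\frac{13}{10}}\right)\right) + \frac{118}{3}} = \frac{1}{\left(792 - 9 \left(\left(-616\right) \frac{10}{13}\right)\right) + \frac{118}{3}} = \frac{1}{\left(792 - - \frac{55440}{13}\right) + \frac{118}{3}} = \frac{1}{\left(792 + \frac{55440}{13}\right) + \frac{118}{3}} = \frac{1}{\frac{65736}{13} + \frac{118}{3}} = \frac{1}{\frac{198742}{39}} = \frac{39}{198742}$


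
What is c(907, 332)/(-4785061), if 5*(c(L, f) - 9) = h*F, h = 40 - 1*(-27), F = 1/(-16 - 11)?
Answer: -1148/645983235 ≈ -1.7771e-6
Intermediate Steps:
F = -1/27 (F = 1/(-27) = -1/27 ≈ -0.037037)
h = 67 (h = 40 + 27 = 67)
c(L, f) = 1148/135 (c(L, f) = 9 + (67*(-1/27))/5 = 9 + (⅕)*(-67/27) = 9 - 67/135 = 1148/135)
c(907, 332)/(-4785061) = (1148/135)/(-4785061) = (1148/135)*(-1/4785061) = -1148/645983235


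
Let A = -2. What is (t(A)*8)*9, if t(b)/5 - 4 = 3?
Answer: 2520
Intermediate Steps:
t(b) = 35 (t(b) = 20 + 5*3 = 20 + 15 = 35)
(t(A)*8)*9 = (35*8)*9 = 280*9 = 2520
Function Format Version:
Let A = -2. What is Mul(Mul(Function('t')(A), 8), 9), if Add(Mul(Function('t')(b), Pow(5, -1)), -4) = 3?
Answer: 2520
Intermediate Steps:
Function('t')(b) = 35 (Function('t')(b) = Add(20, Mul(5, 3)) = Add(20, 15) = 35)
Mul(Mul(Function('t')(A), 8), 9) = Mul(Mul(35, 8), 9) = Mul(280, 9) = 2520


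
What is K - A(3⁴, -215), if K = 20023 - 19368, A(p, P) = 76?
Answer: 579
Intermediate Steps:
K = 655
K - A(3⁴, -215) = 655 - 1*76 = 655 - 76 = 579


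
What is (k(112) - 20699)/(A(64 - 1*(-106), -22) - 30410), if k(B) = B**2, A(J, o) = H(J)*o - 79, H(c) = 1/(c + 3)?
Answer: 201545/753517 ≈ 0.26747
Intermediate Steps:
H(c) = 1/(3 + c)
A(J, o) = -79 + o/(3 + J) (A(J, o) = o/(3 + J) - 79 = -79 + o/(3 + J))
(k(112) - 20699)/(A(64 - 1*(-106), -22) - 30410) = (112**2 - 20699)/((-237 - 22 - 79*(64 - 1*(-106)))/(3 + (64 - 1*(-106))) - 30410) = (12544 - 20699)/((-237 - 22 - 79*(64 + 106))/(3 + (64 + 106)) - 30410) = -8155/((-237 - 22 - 79*170)/(3 + 170) - 30410) = -8155/((-237 - 22 - 13430)/173 - 30410) = -8155/((1/173)*(-13689) - 30410) = -8155/(-13689/173 - 30410) = -8155/(-5274619/173) = -8155*(-173/5274619) = 201545/753517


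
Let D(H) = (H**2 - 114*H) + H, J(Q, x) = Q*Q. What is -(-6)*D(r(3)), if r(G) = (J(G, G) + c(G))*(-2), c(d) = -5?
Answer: 5808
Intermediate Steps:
J(Q, x) = Q**2
r(G) = 10 - 2*G**2 (r(G) = (G**2 - 5)*(-2) = (-5 + G**2)*(-2) = 10 - 2*G**2)
D(H) = H**2 - 113*H
-(-6)*D(r(3)) = -(-6)*(10 - 2*3**2)*(-113 + (10 - 2*3**2)) = -(-6)*(10 - 2*9)*(-113 + (10 - 2*9)) = -(-6)*(10 - 18)*(-113 + (10 - 18)) = -(-6)*(-8*(-113 - 8)) = -(-6)*(-8*(-121)) = -(-6)*968 = -1*(-5808) = 5808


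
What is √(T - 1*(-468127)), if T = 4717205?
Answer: 6*√144037 ≈ 2277.1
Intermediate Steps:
√(T - 1*(-468127)) = √(4717205 - 1*(-468127)) = √(4717205 + 468127) = √5185332 = 6*√144037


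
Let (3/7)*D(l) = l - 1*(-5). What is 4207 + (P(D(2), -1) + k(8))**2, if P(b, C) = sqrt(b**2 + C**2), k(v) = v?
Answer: 40849/9 + 16*sqrt(2410)/3 ≈ 4800.6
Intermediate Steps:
D(l) = 35/3 + 7*l/3 (D(l) = 7*(l - 1*(-5))/3 = 7*(l + 5)/3 = 7*(5 + l)/3 = 35/3 + 7*l/3)
P(b, C) = sqrt(C**2 + b**2)
4207 + (P(D(2), -1) + k(8))**2 = 4207 + (sqrt((-1)**2 + (35/3 + (7/3)*2)**2) + 8)**2 = 4207 + (sqrt(1 + (35/3 + 14/3)**2) + 8)**2 = 4207 + (sqrt(1 + (49/3)**2) + 8)**2 = 4207 + (sqrt(1 + 2401/9) + 8)**2 = 4207 + (sqrt(2410/9) + 8)**2 = 4207 + (sqrt(2410)/3 + 8)**2 = 4207 + (8 + sqrt(2410)/3)**2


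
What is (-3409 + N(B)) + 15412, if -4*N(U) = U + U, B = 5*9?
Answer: 23961/2 ≈ 11981.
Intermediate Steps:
B = 45
N(U) = -U/2 (N(U) = -(U + U)/4 = -U/2)
(-3409 + N(B)) + 15412 = (-3409 - ½*45) + 15412 = (-3409 - 45/2) + 15412 = -6863/2 + 15412 = 23961/2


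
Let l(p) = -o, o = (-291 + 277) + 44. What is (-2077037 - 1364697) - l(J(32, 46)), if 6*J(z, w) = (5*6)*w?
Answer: -3441704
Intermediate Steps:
J(z, w) = 5*w (J(z, w) = ((5*6)*w)/6 = (30*w)/6 = 5*w)
o = 30 (o = -14 + 44 = 30)
l(p) = -30 (l(p) = -1*30 = -30)
(-2077037 - 1364697) - l(J(32, 46)) = (-2077037 - 1364697) - 1*(-30) = -3441734 + 30 = -3441704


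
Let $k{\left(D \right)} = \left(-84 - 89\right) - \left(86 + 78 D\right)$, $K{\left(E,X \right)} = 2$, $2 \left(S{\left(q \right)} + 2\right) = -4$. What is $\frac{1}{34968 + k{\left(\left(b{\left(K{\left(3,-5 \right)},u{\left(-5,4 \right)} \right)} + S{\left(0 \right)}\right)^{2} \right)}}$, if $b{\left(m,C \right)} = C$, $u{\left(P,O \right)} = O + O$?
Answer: $\frac{1}{33461} \approx 2.9886 \cdot 10^{-5}$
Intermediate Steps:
$S{\left(q \right)} = -4$ ($S{\left(q \right)} = -2 + \frac{1}{2} \left(-4\right) = -2 - 2 = -4$)
$u{\left(P,O \right)} = 2 O$
$k{\left(D \right)} = -259 - 78 D$ ($k{\left(D \right)} = -173 - \left(86 + 78 D\right) = -259 - 78 D$)
$\frac{1}{34968 + k{\left(\left(b{\left(K{\left(3,-5 \right)},u{\left(-5,4 \right)} \right)} + S{\left(0 \right)}\right)^{2} \right)}} = \frac{1}{34968 - \left(259 + 78 \left(2 \cdot 4 - 4\right)^{2}\right)} = \frac{1}{34968 - \left(259 + 78 \left(8 - 4\right)^{2}\right)} = \frac{1}{34968 - \left(259 + 78 \cdot 4^{2}\right)} = \frac{1}{34968 - 1507} = \frac{1}{33461}$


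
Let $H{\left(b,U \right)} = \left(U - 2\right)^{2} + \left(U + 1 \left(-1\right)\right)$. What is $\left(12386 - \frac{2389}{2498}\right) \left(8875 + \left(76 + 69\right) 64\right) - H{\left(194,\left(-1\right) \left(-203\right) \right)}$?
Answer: $\frac{561575040751}{2498} \approx 2.2481 \cdot 10^{8}$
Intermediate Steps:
$H{\left(b,U \right)} = -1 + U + \left(-2 + U\right)^{2}$ ($H{\left(b,U \right)} = \left(-2 + U\right)^{2} + \left(U - 1\right) = \left(-2 + U\right)^{2} + \left(-1 + U\right) = -1 + U + \left(-2 + U\right)^{2}$)
$\left(12386 - \frac{2389}{2498}\right) \left(8875 + \left(76 + 69\right) 64\right) - H{\left(194,\left(-1\right) \left(-203\right) \right)} = \left(12386 - \frac{2389}{2498}\right) \left(8875 + \left(76 + 69\right) 64\right) - \left(-1 - -203 + \left(-2 - -203\right)^{2}\right) = \left(12386 - \frac{2389}{2498}\right) \left(8875 + 145 \cdot 64\right) - \left(-1 + 203 + \left(-2 + 203\right)^{2}\right) = \left(12386 - \frac{2389}{2498}\right) \left(8875 + 9280\right) - \left(-1 + 203 + 201^{2}\right) = \frac{30937839}{2498} \cdot 18155 - \left(-1 + 203 + 40401\right) = \frac{561676467045}{2498} - 40603 = \frac{561575040751}{2498}$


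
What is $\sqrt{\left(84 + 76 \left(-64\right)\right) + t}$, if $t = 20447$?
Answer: $\sqrt{15667} \approx 125.17$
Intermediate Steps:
$\sqrt{\left(84 + 76 \left(-64\right)\right) + t} = \sqrt{\left(84 + 76 \left(-64\right)\right) + 20447} = \sqrt{\left(84 - 4864\right) + 20447} = \sqrt{-4780 + 20447} = \sqrt{15667}$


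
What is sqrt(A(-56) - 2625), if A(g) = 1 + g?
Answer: 2*I*sqrt(670) ≈ 51.769*I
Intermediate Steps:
sqrt(A(-56) - 2625) = sqrt((1 - 56) - 2625) = sqrt(-55 - 2625) = sqrt(-2680) = 2*I*sqrt(670)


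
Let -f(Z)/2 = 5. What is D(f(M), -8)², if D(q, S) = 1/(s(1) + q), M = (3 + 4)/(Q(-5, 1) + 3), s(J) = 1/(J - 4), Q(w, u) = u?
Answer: 9/961 ≈ 0.0093652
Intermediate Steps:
s(J) = 1/(-4 + J)
M = 7/4 (M = (3 + 4)/(1 + 3) = 7/4 ≈ 1.7500)
f(Z) = -10 (f(Z) = -2*5 = -10)
D(q, S) = 1/(-⅓ + q) (D(q, S) = 1/(1/(-4 + 1) + q) = 1/(1/(-3) + q) = 1/(-⅓ + q))
D(f(M), -8)² = (3/(-1 + 3*(-10)))² = (3/(-1 - 30))² = (3/(-31))² = (3*(-1/31))² = (-3/31)² = 9/961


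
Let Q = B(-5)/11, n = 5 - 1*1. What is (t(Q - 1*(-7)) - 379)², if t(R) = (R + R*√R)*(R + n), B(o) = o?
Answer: 20496950627/161051 - 3759101568*√22/161051 ≈ 17791.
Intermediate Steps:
n = 4 (n = 5 - 1 = 4)
Q = -5/11 ≈ -0.45455
t(R) = (4 + R)*(R + R^(3/2)) (t(R) = (R + R*√R)*(R + 4) = (R + R^(3/2))*(4 + R) = (4 + R)*(R + R^(3/2)))
(t(Q - 1*(-7)) - 379)² = (((-5/11 - 1*(-7))² + (-5/11 - 1*(-7))^(5/2) + 4*(-5/11 - 1*(-7)) + 4*(-5/11 - 1*(-7))^(3/2)) - 379)² = (((-5/11 + 7)² + (-5/11 + 7)^(5/2) + 4*(-5/11 + 7) + 4*(-5/11 + 7)^(3/2)) - 379)² = (((72/11)² + (72/11)^(5/2) + 4*(72/11) + 4*(72/11)^(3/2)) - 379)² = ((5184/121 + 31104*√22/1331 + 288/11 + 4*(432*√22/121)) - 379)² = ((5184/121 + 31104*√22/1331 + 288/11 + 1728*√22/121) - 379)² = ((8352/121 + 50112*√22/1331) - 379)² = (-37507/121 + 50112*√22/1331)²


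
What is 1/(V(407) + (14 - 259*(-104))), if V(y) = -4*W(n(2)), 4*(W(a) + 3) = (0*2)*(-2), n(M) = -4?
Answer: 1/26962 ≈ 3.7089e-5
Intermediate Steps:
W(a) = -3 (W(a) = -3 + ((0*2)*(-2))/4 = -3 + (0*(-2))/4 = -3 + (1/4)*0 = -3 + 0 = -3)
V(y) = 12 (V(y) = -4*(-3) = 12)
1/(V(407) + (14 - 259*(-104))) = 1/(12 + (14 - 259*(-104))) = 1/(12 + (14 + 26936)) = 1/(12 + 26950) = 1/26962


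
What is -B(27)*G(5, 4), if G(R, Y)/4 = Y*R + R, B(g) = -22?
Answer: 2200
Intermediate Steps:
G(R, Y) = 4*R + 4*R*Y (G(R, Y) = 4*(Y*R + R) = 4*(R*Y + R) = 4*(R + R*Y) = 4*R + 4*R*Y)
-B(27)*G(5, 4) = -(-22)*4*5*(1 + 4) = -(-22)*4*5*5 = -(-22)*100 = -1*(-2200) = 2200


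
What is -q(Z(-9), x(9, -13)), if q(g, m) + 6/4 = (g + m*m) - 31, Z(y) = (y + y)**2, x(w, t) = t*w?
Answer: -27961/2 ≈ -13981.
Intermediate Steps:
Z(y) = 4*y**2 (Z(y) = (2*y)**2 = 4*y**2)
q(g, m) = -65/2 + g + m**2 (q(g, m) = -3/2 + ((g + m*m) - 31) = -3/2 + ((g + m**2) - 31) = -3/2 + (-31 + g + m**2) = -65/2 + g + m**2)
-q(Z(-9), x(9, -13)) = -(-65/2 + 4*(-9)**2 + (-13*9)**2) = -(-65/2 + 4*81 + (-117)**2) = -(-65/2 + 324 + 13689) = -1*27961/2 = -27961/2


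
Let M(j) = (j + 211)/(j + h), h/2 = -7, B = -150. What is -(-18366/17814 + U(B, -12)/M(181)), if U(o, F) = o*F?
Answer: -111410186/145481 ≈ -765.81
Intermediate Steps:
U(o, F) = F*o
h = -14 (h = 2*(-7) = -14)
M(j) = (211 + j)/(-14 + j) (M(j) = (j + 211)/(j - 14) = (211 + j)/(-14 + j))
-(-18366/17814 + U(B, -12)/M(181)) = -(-18366/17814 + (-12*(-150))/(((211 + 181)/(-14 + 181)))) = -(-18366*1/17814 + 1800/((392/167))) = -(-3061/2969 + 1800/(((1/167)*392))) = -(-3061/2969 + 1800/(392/167)) = -(-3061/2969 + 1800*(167/392)) = -(-3061/2969 + 37575/49) = -1*111410186/145481 = -111410186/145481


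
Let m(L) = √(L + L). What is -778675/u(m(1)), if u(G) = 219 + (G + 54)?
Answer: -212578275/74527 + 778675*√2/74527 ≈ -2837.6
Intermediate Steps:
m(L) = √2*√L (m(L) = √(2*L) = √2*√L)
u(G) = 273 + G (u(G) = 219 + (54 + G) = 273 + G)
-778675/u(m(1)) = -778675/(273 + √2*√1) = -778675/(273 + √2*1) = -778675/(273 + √2)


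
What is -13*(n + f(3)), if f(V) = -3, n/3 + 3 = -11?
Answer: 585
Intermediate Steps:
n = -42 (n = -9 + 3*(-11) = -9 - 33 = -42)
-13*(n + f(3)) = -13*(-42 - 3) = -13*(-45) = 585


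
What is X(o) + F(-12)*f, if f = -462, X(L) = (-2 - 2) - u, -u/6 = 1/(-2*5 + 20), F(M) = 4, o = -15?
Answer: -9257/5 ≈ -1851.4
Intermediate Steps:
u = -⅗ (u = -6/(-2*5 + 20) = -6/(-10 + 20) = -6/10 = -6*⅒ = -⅗ ≈ -0.60000)
X(L) = -17/5 (X(L) = (-2 - 2) - 1*(-⅗) = -4 + ⅗ = -17/5)
X(o) + F(-12)*f = -17/5 + 4*(-462) = -17/5 - 1848 = -9257/5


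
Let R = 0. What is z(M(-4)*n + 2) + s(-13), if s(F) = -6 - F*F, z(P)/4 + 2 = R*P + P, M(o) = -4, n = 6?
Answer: -271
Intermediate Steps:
z(P) = -8 + 4*P (z(P) = -8 + 4*(0*P + P) = -8 + 4*(0 + P) = -8 + 4*P)
s(F) = -6 - F²
z(M(-4)*n + 2) + s(-13) = (-8 + 4*(-4*6 + 2)) + (-6 - 1*(-13)²) = (-8 + 4*(-24 + 2)) + (-6 - 1*169) = (-8 + 4*(-22)) + (-6 - 169) = (-8 - 88) - 175 = -96 - 175 = -271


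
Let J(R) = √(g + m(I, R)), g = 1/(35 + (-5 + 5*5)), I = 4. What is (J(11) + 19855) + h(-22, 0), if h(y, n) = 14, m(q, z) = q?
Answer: 19869 + √12155/55 ≈ 19871.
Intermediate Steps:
g = 1/55 (g = 1/(35 + (-5 + 25)) = 1/(35 + 20) = 1/55 ≈ 0.018182)
J(R) = √12155/55 (J(R) = √(1/55 + 4) = √(221/55) = √12155/55)
(J(11) + 19855) + h(-22, 0) = (√12155/55 + 19855) + 14 = (19855 + √12155/55) + 14 = 19869 + √12155/55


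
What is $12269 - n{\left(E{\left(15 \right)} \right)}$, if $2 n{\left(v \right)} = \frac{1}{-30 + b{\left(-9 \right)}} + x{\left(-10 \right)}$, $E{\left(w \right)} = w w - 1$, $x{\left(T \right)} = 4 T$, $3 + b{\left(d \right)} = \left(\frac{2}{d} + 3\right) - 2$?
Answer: $\frac{7127629}{580} \approx 12289.0$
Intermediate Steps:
$b{\left(d \right)} = -2 + \frac{2}{d}$ ($b{\left(d \right)} = -3 + \left(\left(\frac{2}{d} + 3\right) - 2\right) = -3 + \left(\left(3 + \frac{2}{d}\right) - 2\right) = -3 + \left(1 + \frac{2}{d}\right) = -2 + \frac{2}{d}$)
$E{\left(w \right)} = -1 + w^{2}$ ($E{\left(w \right)} = w^{2} - 1 = -1 + w^{2}$)
$n{\left(v \right)} = - \frac{11609}{580}$ ($n{\left(v \right)} = \frac{\frac{1}{-30 - \left(2 - \frac{2}{-9}\right)} + 4 \left(-10\right)}{2} = \frac{\frac{1}{-30 + \left(-2 + 2 \left(- \frac{1}{9}\right)\right)} - 40}{2} = \frac{\frac{1}{-30 - \frac{20}{9}} - 40}{2} = \frac{\frac{1}{- \frac{290}{9}} - 40}{2} = \frac{- \frac{9}{290} - 40}{2} = \frac{1}{2} \left(- \frac{11609}{290}\right) = - \frac{11609}{580}$)
$12269 - n{\left(E{\left(15 \right)} \right)} = 12269 - - \frac{11609}{580} = 12269 + \frac{11609}{580} = \frac{7127629}{580}$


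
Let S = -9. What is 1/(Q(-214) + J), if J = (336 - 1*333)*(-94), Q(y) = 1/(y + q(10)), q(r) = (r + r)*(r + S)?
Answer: -194/54709 ≈ -0.0035460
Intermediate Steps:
q(r) = 2*r*(-9 + r) (q(r) = (r + r)*(r - 9) = (2*r)*(-9 + r) = 2*r*(-9 + r))
Q(y) = 1/(20 + y) (Q(y) = 1/(y + 2*10*(-9 + 10)) = 1/(y + 2*10*1) = 1/(y + 20) = 1/(20 + y))
J = -282 (J = (336 - 333)*(-94) = 3*(-94) = -282)
1/(Q(-214) + J) = 1/(1/(20 - 214) - 282) = 1/(1/(-194) - 282) = 1/(-1/194 - 282) = 1/(-54709/194) = -194/54709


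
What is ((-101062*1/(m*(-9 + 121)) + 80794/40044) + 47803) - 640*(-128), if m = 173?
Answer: 12581078377891/96986568 ≈ 1.2972e+5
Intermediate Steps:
((-101062*1/(m*(-9 + 121)) + 80794/40044) + 47803) - 640*(-128) = ((-101062*1/(173*(-9 + 121)) + 80794/40044) + 47803) - 640*(-128) = ((-101062/(173*112) + 80794*(1/40044)) + 47803) + 81920 = ((-101062/19376 + 40397/20022) + 47803) + 81920 = ((-101062*1/19376 + 40397/20022) + 47803) + 81920 = ((-50531/9688 + 40397/20022) + 47803) + 81920 = (-310182773/96986568 + 47803) + 81920 = 4635938727331/96986568 + 81920 = 12581078377891/96986568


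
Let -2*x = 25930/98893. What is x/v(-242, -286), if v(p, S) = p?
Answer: 12965/23932106 ≈ 0.00054174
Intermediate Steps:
x = -12965/98893 ≈ -0.13110
x/v(-242, -286) = -12965/98893/(-242) = -12965/98893*(-1/242) = 12965/23932106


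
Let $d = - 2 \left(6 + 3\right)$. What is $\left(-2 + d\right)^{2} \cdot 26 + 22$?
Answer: $10422$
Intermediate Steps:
$d = -18$ ($d = \left(-2\right) 9 = -18$)
$\left(-2 + d\right)^{2} \cdot 26 + 22 = \left(-2 - 18\right)^{2} \cdot 26 + 22 = \left(-20\right)^{2} \cdot 26 + 22 = 400 \cdot 26 + 22 = 10400 + 22 = 10422$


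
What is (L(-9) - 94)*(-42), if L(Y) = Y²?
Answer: 546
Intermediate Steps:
(L(-9) - 94)*(-42) = ((-9)² - 94)*(-42) = (81 - 94)*(-42) = -13*(-42) = 546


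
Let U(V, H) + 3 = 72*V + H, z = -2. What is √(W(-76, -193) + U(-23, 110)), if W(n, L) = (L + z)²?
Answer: 2*√9119 ≈ 190.99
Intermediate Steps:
U(V, H) = -3 + H + 72*V (U(V, H) = -3 + (72*V + H) = -3 + (H + 72*V) = -3 + H + 72*V)
W(n, L) = (-2 + L)² (W(n, L) = (L - 2)² = (-2 + L)²)
√(W(-76, -193) + U(-23, 110)) = √((-2 - 193)² + (-3 + 110 + 72*(-23))) = √((-195)² + (-3 + 110 - 1656)) = √(38025 - 1549) = √36476 = 2*√9119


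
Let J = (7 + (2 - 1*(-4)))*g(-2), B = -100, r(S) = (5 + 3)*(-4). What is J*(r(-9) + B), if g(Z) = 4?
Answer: -6864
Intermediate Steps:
r(S) = -32 (r(S) = 8*(-4) = -32)
J = 52 (J = (7 + (2 - 1*(-4)))*4 = (7 + (2 + 4))*4 = (7 + 6)*4 = 13*4 = 52)
J*(r(-9) + B) = 52*(-32 - 100) = 52*(-132) = -6864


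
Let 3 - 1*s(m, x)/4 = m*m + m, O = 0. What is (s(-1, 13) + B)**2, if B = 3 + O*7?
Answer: 225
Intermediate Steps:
s(m, x) = 12 - 4*m - 4*m**2 (s(m, x) = 12 - 4*(m*m + m) = 12 - 4*(m**2 + m) = 12 - 4*(m + m**2) = 12 + (-4*m - 4*m**2) = 12 - 4*m - 4*m**2)
B = 3 (B = 3 + 0*7 = 3 + 0 = 3)
(s(-1, 13) + B)**2 = ((12 - 4*(-1) - 4*(-1)**2) + 3)**2 = ((12 + 4 - 4*1) + 3)**2 = ((12 + 4 - 4) + 3)**2 = (12 + 3)**2 = 15**2 = 225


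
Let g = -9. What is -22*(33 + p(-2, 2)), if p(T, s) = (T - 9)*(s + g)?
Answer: -2420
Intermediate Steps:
p(T, s) = (-9 + T)*(-9 + s) (p(T, s) = (T - 9)*(s - 9) = (-9 + T)*(-9 + s))
-22*(33 + p(-2, 2)) = -22*(33 + (81 - 9*(-2) - 9*2 - 2*2)) = -22*(33 + (81 + 18 - 18 - 4)) = -22*(33 + 77) = -22*110 = -2420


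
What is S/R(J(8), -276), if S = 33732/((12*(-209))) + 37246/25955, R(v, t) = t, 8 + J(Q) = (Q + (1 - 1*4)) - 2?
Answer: 65175091/1497188220 ≈ 0.043532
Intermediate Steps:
J(Q) = -13 + Q (J(Q) = -8 + ((Q + (1 - 1*4)) - 2) = -8 + ((Q + (1 - 4)) - 2) = -8 + ((Q - 3) - 2) = -8 + ((-3 + Q) - 2) = -8 + (-5 + Q) = -13 + Q)
S = -65175091/5424595 (S = 33732/(-2508) + 37246*(1/25955) = 33732*(-1/2508) + 37246/25955 = -2811/209 + 37246/25955 = -65175091/5424595 ≈ -12.015)
S/R(J(8), -276) = -65175091/5424595/(-276) = -65175091/5424595*(-1/276) = 65175091/1497188220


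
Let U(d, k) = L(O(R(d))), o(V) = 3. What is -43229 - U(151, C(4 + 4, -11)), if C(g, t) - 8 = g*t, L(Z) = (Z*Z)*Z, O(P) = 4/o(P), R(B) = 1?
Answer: -1167247/27 ≈ -43231.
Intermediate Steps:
O(P) = 4/3
L(Z) = Z³ (L(Z) = Z²*Z = Z³)
C(g, t) = 8 + g*t
U(d, k) = 64/27 (U(d, k) = (4/3)³ = 64/27)
-43229 - U(151, C(4 + 4, -11)) = -43229 - 1*64/27 = -43229 - 64/27 = -1167247/27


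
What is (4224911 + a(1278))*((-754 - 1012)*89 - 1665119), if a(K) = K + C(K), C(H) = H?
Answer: -7703683521831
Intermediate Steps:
a(K) = 2*K (a(K) = K + K = 2*K)
(4224911 + a(1278))*((-754 - 1012)*89 - 1665119) = (4224911 + 2*1278)*((-754 - 1012)*89 - 1665119) = (4224911 + 2556)*(-1766*89 - 1665119) = 4227467*(-157174 - 1665119) = 4227467*(-1822293) = -7703683521831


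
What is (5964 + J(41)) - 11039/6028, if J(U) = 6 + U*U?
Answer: 46109189/6028 ≈ 7649.2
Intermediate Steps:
J(U) = 6 + U²
(5964 + J(41)) - 11039/6028 = (5964 + (6 + 41²)) - 11039/6028 = (5964 + (6 + 1681)) - 11039*1/6028 = (5964 + 1687) - 11039/6028 = 7651 - 11039/6028 = 46109189/6028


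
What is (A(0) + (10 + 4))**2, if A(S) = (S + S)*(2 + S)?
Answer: 196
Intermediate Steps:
A(S) = 2*S*(2 + S) (A(S) = (2*S)*(2 + S) = 2*S*(2 + S))
(A(0) + (10 + 4))**2 = (2*0*(2 + 0) + (10 + 4))**2 = (2*0*2 + 14)**2 = (0 + 14)**2 = 14**2 = 196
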